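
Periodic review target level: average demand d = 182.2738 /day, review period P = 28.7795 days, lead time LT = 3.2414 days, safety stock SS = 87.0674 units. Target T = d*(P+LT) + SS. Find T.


P + LT = 32.0209
d*(P+LT) = 182.2738 * 32.0209 = 5836.5711
T = 5836.5711 + 87.0674 = 5923.6385

5923.6385 units


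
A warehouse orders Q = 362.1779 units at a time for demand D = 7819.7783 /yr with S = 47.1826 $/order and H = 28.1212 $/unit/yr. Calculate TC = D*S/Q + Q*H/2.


Ordering cost = D*S/Q = 1018.7189
Holding cost = Q*H/2 = 5092.4386
TC = 1018.7189 + 5092.4386 = 6111.1575

6111.1575 $/yr


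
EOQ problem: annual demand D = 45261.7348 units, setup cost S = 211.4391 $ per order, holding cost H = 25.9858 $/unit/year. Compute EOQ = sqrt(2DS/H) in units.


2*D*S = 2 * 45261.7348 * 211.4391 = 19140200.9411
2*D*S/H = 736563.8518
EOQ = sqrt(736563.8518) = 858.2330

858.2330 units


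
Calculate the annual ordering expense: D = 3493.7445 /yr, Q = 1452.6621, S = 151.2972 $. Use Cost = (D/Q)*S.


Number of orders = D/Q = 2.4051
Cost = 2.4051 * 151.2972 = 363.8794

363.8794 $/yr


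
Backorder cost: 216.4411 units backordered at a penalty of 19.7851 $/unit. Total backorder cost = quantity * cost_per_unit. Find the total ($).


Total = 216.4411 * 19.7851 = 4282.3088

4282.3088 $


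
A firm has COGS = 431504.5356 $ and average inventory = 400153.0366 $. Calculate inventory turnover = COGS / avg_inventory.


Turnover = 431504.5356 / 400153.0366 = 1.0783

1.0783


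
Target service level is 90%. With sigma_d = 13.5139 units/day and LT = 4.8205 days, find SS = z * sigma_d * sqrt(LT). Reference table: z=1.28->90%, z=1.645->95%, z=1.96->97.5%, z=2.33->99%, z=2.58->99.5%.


From the table, SL = 90% corresponds to z = 1.28
sqrt(LT) = sqrt(4.8205) = 2.1956
SS = 1.28 * 13.5139 * 2.1956 = 37.9784

37.9784 units


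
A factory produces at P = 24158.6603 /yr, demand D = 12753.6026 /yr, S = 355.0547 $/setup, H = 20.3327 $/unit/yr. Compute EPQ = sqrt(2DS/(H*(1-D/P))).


1 - D/P = 1 - 0.5279 = 0.4721
H*(1-D/P) = 9.5989
2DS = 9056453.0901
EPQ = sqrt(943492.4939) = 971.3354

971.3354 units


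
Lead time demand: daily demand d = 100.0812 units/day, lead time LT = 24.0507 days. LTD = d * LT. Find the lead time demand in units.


LTD = 100.0812 * 24.0507 = 2407.0229

2407.0229 units


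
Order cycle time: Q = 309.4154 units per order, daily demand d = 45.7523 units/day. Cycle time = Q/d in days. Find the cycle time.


Cycle = 309.4154 / 45.7523 = 6.7628

6.7628 days


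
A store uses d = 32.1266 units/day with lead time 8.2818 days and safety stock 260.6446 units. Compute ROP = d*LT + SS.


d*LT = 32.1266 * 8.2818 = 266.0661
ROP = 266.0661 + 260.6446 = 526.7107

526.7107 units


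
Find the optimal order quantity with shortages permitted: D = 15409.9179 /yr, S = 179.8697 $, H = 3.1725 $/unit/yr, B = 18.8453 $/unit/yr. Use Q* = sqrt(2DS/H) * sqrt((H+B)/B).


sqrt(2DS/H) = 1321.8840
sqrt((H+B)/B) = 1.0809
Q* = 1321.8840 * 1.0809 = 1428.8242

1428.8242 units


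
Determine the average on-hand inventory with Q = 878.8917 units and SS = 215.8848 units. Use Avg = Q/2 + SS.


Q/2 = 439.4459
Avg = 439.4459 + 215.8848 = 655.3306

655.3306 units


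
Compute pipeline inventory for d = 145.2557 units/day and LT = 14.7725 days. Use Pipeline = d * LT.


Pipeline = 145.2557 * 14.7725 = 2145.7898

2145.7898 units


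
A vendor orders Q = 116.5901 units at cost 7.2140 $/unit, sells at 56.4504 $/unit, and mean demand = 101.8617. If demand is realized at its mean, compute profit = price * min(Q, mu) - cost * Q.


Sales at mu = min(116.5901, 101.8617) = 101.8617
Revenue = 56.4504 * 101.8617 = 5750.1337
Total cost = 7.2140 * 116.5901 = 841.0810
Profit = 5750.1337 - 841.0810 = 4909.0527

4909.0527 $


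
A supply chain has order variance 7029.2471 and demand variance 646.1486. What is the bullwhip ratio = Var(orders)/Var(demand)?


BW = 7029.2471 / 646.1486 = 10.8787

10.8787


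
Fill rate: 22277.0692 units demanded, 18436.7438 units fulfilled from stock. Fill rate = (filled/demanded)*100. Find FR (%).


FR = 18436.7438 / 22277.0692 * 100 = 82.7611

82.7611%


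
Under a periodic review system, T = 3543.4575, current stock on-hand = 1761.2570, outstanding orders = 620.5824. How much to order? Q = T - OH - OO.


Inventory position = OH + OO = 1761.2570 + 620.5824 = 2381.8394
Q = 3543.4575 - 2381.8394 = 1161.6181

1161.6181 units


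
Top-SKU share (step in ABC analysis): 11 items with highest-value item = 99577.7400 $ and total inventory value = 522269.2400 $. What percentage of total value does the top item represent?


Top item = 99577.7400
Total = 522269.2400
Percentage = 99577.7400 / 522269.2400 * 100 = 19.0664

19.0664%


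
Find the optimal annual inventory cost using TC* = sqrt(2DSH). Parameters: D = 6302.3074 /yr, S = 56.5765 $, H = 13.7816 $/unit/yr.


2*D*S*H = 9828003.3516
TC* = sqrt(9828003.3516) = 3134.9646

3134.9646 $/yr


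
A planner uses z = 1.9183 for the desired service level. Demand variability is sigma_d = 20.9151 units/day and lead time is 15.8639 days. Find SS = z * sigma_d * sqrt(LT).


sqrt(LT) = sqrt(15.8639) = 3.9830
SS = 1.9183 * 20.9151 * 3.9830 = 159.8017

159.8017 units


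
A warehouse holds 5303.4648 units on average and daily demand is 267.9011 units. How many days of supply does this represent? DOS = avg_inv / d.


DOS = 5303.4648 / 267.9011 = 19.7964

19.7964 days


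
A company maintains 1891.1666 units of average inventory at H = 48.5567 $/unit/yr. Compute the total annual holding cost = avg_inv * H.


Cost = 1891.1666 * 48.5567 = 91828.8092

91828.8092 $/yr


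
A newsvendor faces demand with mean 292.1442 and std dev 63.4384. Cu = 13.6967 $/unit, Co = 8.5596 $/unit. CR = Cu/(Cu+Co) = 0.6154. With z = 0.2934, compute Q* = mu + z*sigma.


CR = Cu/(Cu+Co) = 13.6967/(13.6967+8.5596) = 0.6154
z = 0.2934
Q* = 292.1442 + 0.2934 * 63.4384 = 310.7570

310.7570 units


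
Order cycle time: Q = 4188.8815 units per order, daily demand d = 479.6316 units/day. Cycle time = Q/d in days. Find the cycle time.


Cycle = 4188.8815 / 479.6316 = 8.7335

8.7335 days


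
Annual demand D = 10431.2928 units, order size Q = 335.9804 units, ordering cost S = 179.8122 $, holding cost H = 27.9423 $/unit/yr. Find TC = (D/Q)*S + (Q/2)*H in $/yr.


Ordering cost = D*S/Q = 5582.6879
Holding cost = Q*H/2 = 4694.0326
TC = 5582.6879 + 4694.0326 = 10276.7204

10276.7204 $/yr


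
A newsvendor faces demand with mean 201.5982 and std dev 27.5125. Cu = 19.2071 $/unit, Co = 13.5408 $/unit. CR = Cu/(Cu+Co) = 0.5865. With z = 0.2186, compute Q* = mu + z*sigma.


CR = Cu/(Cu+Co) = 19.2071/(19.2071+13.5408) = 0.5865
z = 0.2186
Q* = 201.5982 + 0.2186 * 27.5125 = 207.6124

207.6124 units


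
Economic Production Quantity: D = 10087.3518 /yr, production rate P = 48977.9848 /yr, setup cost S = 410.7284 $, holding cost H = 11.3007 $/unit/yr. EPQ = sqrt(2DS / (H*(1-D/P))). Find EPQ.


1 - D/P = 1 - 0.2060 = 0.7940
H*(1-D/P) = 8.9732
2DS = 8286323.7301
EPQ = sqrt(923448.0118) = 960.9620

960.9620 units


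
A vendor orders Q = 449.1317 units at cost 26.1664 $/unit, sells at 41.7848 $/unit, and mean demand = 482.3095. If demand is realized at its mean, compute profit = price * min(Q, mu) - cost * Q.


Sales at mu = min(449.1317, 482.3095) = 449.1317
Revenue = 41.7848 * 449.1317 = 18766.8783
Total cost = 26.1664 * 449.1317 = 11752.1597
Profit = 18766.8783 - 11752.1597 = 7014.7185

7014.7185 $


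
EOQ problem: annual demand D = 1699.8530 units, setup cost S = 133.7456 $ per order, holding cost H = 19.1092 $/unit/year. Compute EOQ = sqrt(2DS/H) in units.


2*D*S = 2 * 1699.8530 * 133.7456 = 454695.7188
2*D*S/H = 23794.5973
EOQ = sqrt(23794.5973) = 154.2550

154.2550 units


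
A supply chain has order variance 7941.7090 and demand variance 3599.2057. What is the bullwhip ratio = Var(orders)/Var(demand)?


BW = 7941.7090 / 3599.2057 = 2.2065

2.2065


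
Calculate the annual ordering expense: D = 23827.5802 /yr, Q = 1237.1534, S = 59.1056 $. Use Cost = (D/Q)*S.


Number of orders = D/Q = 19.2600
Cost = 19.2600 * 59.1056 = 1138.3741

1138.3741 $/yr


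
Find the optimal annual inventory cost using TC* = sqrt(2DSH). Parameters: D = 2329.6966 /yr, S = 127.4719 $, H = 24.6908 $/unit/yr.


2*D*S*H = 14664895.8264
TC* = sqrt(14664895.8264) = 3829.4772

3829.4772 $/yr


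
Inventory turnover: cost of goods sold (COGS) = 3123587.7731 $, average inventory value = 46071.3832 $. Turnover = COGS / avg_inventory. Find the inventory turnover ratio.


Turnover = 3123587.7731 / 46071.3832 = 67.7989

67.7989


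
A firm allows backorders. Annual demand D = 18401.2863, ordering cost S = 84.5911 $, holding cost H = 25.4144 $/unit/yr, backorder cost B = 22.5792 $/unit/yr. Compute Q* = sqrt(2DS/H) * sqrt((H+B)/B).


sqrt(2DS/H) = 349.9947
sqrt((H+B)/B) = 1.4579
Q* = 349.9947 * 1.4579 = 510.2686

510.2686 units


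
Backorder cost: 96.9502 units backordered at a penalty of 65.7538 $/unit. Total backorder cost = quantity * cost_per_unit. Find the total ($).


Total = 96.9502 * 65.7538 = 6374.8441

6374.8441 $


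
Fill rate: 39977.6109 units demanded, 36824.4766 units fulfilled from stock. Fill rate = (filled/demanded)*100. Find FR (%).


FR = 36824.4766 / 39977.6109 * 100 = 92.1127

92.1127%


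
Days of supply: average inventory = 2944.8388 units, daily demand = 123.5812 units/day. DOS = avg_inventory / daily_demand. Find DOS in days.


DOS = 2944.8388 / 123.5812 = 23.8292

23.8292 days


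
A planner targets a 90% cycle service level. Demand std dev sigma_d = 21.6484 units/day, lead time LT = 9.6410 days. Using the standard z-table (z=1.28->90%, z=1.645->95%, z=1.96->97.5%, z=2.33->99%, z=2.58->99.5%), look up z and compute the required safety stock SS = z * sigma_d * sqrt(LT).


From the table, SL = 90% corresponds to z = 1.28
sqrt(LT) = sqrt(9.6410) = 3.1050
SS = 1.28 * 21.6484 * 3.1050 = 86.0393

86.0393 units


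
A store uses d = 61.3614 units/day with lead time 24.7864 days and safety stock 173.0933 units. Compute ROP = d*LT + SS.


d*LT = 61.3614 * 24.7864 = 1520.9282
ROP = 1520.9282 + 173.0933 = 1694.0215

1694.0215 units


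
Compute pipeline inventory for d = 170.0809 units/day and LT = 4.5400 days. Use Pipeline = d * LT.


Pipeline = 170.0809 * 4.5400 = 772.1673

772.1673 units


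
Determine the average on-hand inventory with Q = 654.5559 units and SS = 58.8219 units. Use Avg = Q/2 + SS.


Q/2 = 327.2779
Avg = 327.2779 + 58.8219 = 386.0998

386.0998 units


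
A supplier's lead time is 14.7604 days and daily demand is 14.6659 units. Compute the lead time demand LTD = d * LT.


LTD = 14.6659 * 14.7604 = 216.4746

216.4746 units


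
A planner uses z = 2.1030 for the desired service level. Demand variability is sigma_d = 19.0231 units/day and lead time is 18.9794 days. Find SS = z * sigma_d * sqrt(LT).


sqrt(LT) = sqrt(18.9794) = 4.3565
SS = 2.1030 * 19.0231 * 4.3565 = 174.2857

174.2857 units


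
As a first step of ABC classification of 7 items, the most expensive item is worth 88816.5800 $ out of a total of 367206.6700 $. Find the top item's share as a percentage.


Top item = 88816.5800
Total = 367206.6700
Percentage = 88816.5800 / 367206.6700 * 100 = 24.1871

24.1871%


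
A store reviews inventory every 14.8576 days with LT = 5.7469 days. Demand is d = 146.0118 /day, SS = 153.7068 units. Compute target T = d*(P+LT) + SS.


P + LT = 20.6045
d*(P+LT) = 146.0118 * 20.6045 = 3008.5001
T = 3008.5001 + 153.7068 = 3162.2069

3162.2069 units


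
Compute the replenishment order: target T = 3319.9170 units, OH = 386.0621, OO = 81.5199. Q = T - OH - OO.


Inventory position = OH + OO = 386.0621 + 81.5199 = 467.5820
Q = 3319.9170 - 467.5820 = 2852.3350

2852.3350 units


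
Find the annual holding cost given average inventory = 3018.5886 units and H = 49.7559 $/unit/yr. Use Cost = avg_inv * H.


Cost = 3018.5886 * 49.7559 = 150192.5925

150192.5925 $/yr


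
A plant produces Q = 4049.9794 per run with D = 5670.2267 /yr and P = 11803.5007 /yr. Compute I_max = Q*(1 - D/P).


D/P = 0.4804
1 - D/P = 0.5196
I_max = 4049.9794 * 0.5196 = 2104.4294

2104.4294 units


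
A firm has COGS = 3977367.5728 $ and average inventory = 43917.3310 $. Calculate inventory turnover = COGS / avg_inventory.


Turnover = 3977367.5728 / 43917.3310 = 90.5649

90.5649


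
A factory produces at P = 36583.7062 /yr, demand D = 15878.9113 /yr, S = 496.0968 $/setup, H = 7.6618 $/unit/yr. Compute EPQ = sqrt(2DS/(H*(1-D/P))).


1 - D/P = 1 - 0.4340 = 0.5660
H*(1-D/P) = 4.3362
2DS = 15754954.1668
EPQ = sqrt(3633315.4094) = 1906.1258

1906.1258 units


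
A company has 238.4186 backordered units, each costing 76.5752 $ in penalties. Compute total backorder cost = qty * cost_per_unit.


Total = 238.4186 * 76.5752 = 18256.9520

18256.9520 $


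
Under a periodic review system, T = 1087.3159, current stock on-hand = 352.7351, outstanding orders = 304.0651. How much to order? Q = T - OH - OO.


Inventory position = OH + OO = 352.7351 + 304.0651 = 656.8002
Q = 1087.3159 - 656.8002 = 430.5157

430.5157 units


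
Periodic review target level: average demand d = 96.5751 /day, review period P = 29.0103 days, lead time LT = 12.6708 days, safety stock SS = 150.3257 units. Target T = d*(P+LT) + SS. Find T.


P + LT = 41.6811
d*(P+LT) = 96.5751 * 41.6811 = 4025.3564
T = 4025.3564 + 150.3257 = 4175.6821

4175.6821 units


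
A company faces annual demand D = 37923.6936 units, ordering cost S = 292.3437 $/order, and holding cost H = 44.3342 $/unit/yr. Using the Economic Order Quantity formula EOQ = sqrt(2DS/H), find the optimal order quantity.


2*D*S = 2 * 37923.6936 * 292.3437 = 22173505.8094
2*D*S/H = 500144.4891
EOQ = sqrt(500144.4891) = 707.2089

707.2089 units


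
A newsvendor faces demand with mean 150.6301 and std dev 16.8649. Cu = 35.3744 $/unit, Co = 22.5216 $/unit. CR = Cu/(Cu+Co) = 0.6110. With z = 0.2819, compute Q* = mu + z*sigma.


CR = Cu/(Cu+Co) = 35.3744/(35.3744+22.5216) = 0.6110
z = 0.2819
Q* = 150.6301 + 0.2819 * 16.8649 = 155.3843

155.3843 units


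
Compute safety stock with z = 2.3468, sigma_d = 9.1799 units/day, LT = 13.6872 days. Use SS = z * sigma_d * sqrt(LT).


sqrt(LT) = sqrt(13.6872) = 3.6996
SS = 2.3468 * 9.1799 * 3.6996 = 79.7024

79.7024 units


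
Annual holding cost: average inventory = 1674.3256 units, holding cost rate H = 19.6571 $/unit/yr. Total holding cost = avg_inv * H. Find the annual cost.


Cost = 1674.3256 * 19.6571 = 32912.3858

32912.3858 $/yr


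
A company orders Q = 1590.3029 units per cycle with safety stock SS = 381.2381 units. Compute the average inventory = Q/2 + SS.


Q/2 = 795.1514
Avg = 795.1514 + 381.2381 = 1176.3895

1176.3895 units


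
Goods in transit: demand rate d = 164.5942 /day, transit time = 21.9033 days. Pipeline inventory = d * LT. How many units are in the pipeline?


Pipeline = 164.5942 * 21.9033 = 3605.1561

3605.1561 units


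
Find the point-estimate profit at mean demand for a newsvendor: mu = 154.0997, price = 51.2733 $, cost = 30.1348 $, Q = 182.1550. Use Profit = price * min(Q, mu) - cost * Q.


Sales at mu = min(182.1550, 154.0997) = 154.0997
Revenue = 51.2733 * 154.0997 = 7901.2001
Total cost = 30.1348 * 182.1550 = 5489.2045
Profit = 7901.2001 - 5489.2045 = 2411.9957

2411.9957 $


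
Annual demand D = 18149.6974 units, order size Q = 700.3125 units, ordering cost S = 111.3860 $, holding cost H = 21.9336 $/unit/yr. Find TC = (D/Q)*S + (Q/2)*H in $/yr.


Ordering cost = D*S/Q = 2886.7430
Holding cost = Q*H/2 = 7680.1871
TC = 2886.7430 + 7680.1871 = 10566.9301

10566.9301 $/yr


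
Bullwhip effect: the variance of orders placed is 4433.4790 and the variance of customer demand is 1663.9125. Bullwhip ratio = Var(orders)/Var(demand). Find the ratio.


BW = 4433.4790 / 1663.9125 = 2.6645

2.6645


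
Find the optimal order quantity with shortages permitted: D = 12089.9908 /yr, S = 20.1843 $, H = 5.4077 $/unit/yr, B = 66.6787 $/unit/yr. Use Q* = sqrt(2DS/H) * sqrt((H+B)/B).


sqrt(2DS/H) = 300.4198
sqrt((H+B)/B) = 1.0398
Q* = 300.4198 * 1.0398 = 312.3645

312.3645 units


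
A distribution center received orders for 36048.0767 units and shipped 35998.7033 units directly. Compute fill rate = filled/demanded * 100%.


FR = 35998.7033 / 36048.0767 * 100 = 99.8630

99.8630%


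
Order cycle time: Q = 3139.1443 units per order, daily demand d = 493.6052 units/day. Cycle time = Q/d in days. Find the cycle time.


Cycle = 3139.1443 / 493.6052 = 6.3596

6.3596 days


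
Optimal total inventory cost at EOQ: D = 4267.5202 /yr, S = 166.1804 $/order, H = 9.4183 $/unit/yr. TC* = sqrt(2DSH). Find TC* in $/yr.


2*D*S*H = 13358506.3429
TC* = sqrt(13358506.3429) = 3654.9290

3654.9290 $/yr


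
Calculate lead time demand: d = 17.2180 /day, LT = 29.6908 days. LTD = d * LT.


LTD = 17.2180 * 29.6908 = 511.2162

511.2162 units


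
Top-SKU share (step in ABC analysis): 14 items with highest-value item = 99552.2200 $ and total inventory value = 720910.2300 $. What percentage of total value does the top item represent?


Top item = 99552.2200
Total = 720910.2300
Percentage = 99552.2200 / 720910.2300 * 100 = 13.8092

13.8092%


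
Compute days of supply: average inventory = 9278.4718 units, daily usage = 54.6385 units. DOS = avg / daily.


DOS = 9278.4718 / 54.6385 = 169.8156

169.8156 days


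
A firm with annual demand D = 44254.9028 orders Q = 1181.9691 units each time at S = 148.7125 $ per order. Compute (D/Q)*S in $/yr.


Number of orders = D/Q = 37.4417
Cost = 37.4417 * 148.7125 = 5568.0451

5568.0451 $/yr


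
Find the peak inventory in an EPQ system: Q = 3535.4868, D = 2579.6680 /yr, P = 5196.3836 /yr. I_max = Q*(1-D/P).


D/P = 0.4964
1 - D/P = 0.5036
I_max = 3535.4868 * 0.5036 = 1780.3465

1780.3465 units


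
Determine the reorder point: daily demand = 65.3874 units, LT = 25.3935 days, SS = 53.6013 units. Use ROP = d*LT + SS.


d*LT = 65.3874 * 25.3935 = 1660.4149
ROP = 1660.4149 + 53.6013 = 1714.0162

1714.0162 units


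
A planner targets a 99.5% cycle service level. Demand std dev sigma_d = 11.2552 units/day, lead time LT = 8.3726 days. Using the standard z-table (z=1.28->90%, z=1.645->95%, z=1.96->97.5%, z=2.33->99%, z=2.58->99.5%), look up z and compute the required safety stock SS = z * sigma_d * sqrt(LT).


From the table, SL = 99.5% corresponds to z = 2.58
sqrt(LT) = sqrt(8.3726) = 2.8935
SS = 2.58 * 11.2552 * 2.8935 = 84.0240

84.0240 units


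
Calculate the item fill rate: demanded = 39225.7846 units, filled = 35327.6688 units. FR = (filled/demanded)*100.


FR = 35327.6688 / 39225.7846 * 100 = 90.0624

90.0624%


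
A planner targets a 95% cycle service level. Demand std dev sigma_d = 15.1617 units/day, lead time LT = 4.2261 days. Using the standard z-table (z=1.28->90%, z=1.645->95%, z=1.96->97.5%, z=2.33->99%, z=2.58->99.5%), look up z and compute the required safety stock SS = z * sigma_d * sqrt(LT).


From the table, SL = 95% corresponds to z = 1.645
sqrt(LT) = sqrt(4.2261) = 2.0557
SS = 1.645 * 15.1617 * 2.0557 = 51.2724

51.2724 units


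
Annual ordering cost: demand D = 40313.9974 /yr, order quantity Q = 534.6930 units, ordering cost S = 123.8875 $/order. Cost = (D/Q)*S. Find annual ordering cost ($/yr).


Number of orders = D/Q = 75.3965
Cost = 75.3965 * 123.8875 = 9340.6877

9340.6877 $/yr


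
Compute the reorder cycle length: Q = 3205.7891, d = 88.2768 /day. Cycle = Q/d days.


Cycle = 3205.7891 / 88.2768 = 36.3152

36.3152 days


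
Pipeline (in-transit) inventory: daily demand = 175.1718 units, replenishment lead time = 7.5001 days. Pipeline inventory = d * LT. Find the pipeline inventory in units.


Pipeline = 175.1718 * 7.5001 = 1313.8060

1313.8060 units


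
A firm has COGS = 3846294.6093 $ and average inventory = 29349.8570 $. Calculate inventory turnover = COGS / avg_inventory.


Turnover = 3846294.6093 / 29349.8570 = 131.0499

131.0499


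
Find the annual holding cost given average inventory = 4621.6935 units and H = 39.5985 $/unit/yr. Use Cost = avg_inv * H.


Cost = 4621.6935 * 39.5985 = 183012.1301

183012.1301 $/yr


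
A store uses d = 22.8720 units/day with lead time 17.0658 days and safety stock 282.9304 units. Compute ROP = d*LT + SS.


d*LT = 22.8720 * 17.0658 = 390.3290
ROP = 390.3290 + 282.9304 = 673.2594

673.2594 units


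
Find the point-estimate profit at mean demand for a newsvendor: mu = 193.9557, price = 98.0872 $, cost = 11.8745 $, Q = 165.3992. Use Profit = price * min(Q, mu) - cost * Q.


Sales at mu = min(165.3992, 193.9557) = 165.3992
Revenue = 98.0872 * 165.3992 = 16223.5444
Total cost = 11.8745 * 165.3992 = 1964.0328
Profit = 16223.5444 - 1964.0328 = 14259.5116

14259.5116 $


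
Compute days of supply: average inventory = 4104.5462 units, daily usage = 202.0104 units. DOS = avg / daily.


DOS = 4104.5462 / 202.0104 = 20.3185

20.3185 days


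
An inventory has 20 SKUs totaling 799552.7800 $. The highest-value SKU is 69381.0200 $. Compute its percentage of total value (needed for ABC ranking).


Top item = 69381.0200
Total = 799552.7800
Percentage = 69381.0200 / 799552.7800 * 100 = 8.6775

8.6775%


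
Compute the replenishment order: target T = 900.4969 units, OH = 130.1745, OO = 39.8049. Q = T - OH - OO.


Inventory position = OH + OO = 130.1745 + 39.8049 = 169.9794
Q = 900.4969 - 169.9794 = 730.5175

730.5175 units


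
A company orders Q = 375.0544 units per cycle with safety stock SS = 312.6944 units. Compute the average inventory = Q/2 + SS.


Q/2 = 187.5272
Avg = 187.5272 + 312.6944 = 500.2216

500.2216 units


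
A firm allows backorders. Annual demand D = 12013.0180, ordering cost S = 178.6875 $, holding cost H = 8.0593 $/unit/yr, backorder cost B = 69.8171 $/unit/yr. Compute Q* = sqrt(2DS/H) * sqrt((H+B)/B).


sqrt(2DS/H) = 729.8599
sqrt((H+B)/B) = 1.0561
Q* = 729.8599 * 1.0561 = 770.8352

770.8352 units


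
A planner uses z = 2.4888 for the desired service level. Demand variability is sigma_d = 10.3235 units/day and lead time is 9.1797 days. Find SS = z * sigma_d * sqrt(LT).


sqrt(LT) = sqrt(9.1797) = 3.0298
SS = 2.4888 * 10.3235 * 3.0298 = 77.8451

77.8451 units


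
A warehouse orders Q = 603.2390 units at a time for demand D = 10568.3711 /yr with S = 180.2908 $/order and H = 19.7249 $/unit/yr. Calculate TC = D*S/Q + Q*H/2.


Ordering cost = D*S/Q = 3158.5824
Holding cost = Q*H/2 = 5949.4145
TC = 3158.5824 + 5949.4145 = 9107.9969

9107.9969 $/yr


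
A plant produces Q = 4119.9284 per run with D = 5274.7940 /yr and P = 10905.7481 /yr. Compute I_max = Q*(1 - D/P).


D/P = 0.4837
1 - D/P = 0.5163
I_max = 4119.9284 * 0.5163 = 2127.2385

2127.2385 units


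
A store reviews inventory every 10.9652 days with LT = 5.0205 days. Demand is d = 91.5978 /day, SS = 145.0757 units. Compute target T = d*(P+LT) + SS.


P + LT = 15.9857
d*(P+LT) = 91.5978 * 15.9857 = 1464.2550
T = 1464.2550 + 145.0757 = 1609.3307

1609.3307 units


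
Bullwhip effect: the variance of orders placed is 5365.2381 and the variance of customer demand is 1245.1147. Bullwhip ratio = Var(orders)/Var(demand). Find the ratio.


BW = 5365.2381 / 1245.1147 = 4.3090

4.3090


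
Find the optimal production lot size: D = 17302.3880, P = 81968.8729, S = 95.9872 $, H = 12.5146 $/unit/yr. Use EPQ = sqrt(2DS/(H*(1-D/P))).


1 - D/P = 1 - 0.2111 = 0.7889
H*(1-D/P) = 9.8730
2DS = 3321615.5549
EPQ = sqrt(336435.7217) = 580.0308

580.0308 units


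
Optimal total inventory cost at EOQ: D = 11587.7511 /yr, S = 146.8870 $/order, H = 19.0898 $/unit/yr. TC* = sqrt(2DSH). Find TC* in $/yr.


2*D*S*H = 64985115.2046
TC* = sqrt(64985115.2046) = 8061.3346

8061.3346 $/yr


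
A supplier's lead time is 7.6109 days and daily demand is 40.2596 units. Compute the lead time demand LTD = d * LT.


LTD = 40.2596 * 7.6109 = 306.4118

306.4118 units


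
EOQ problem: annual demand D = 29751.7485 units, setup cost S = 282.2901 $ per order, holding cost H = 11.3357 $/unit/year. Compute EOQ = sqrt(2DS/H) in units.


2*D*S = 2 * 29751.7485 * 282.2901 = 16797248.1185
2*D*S/H = 1481800.6933
EOQ = sqrt(1481800.6933) = 1217.2924

1217.2924 units


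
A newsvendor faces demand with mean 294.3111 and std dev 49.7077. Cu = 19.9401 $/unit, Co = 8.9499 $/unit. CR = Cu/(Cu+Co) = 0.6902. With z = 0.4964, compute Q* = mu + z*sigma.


CR = Cu/(Cu+Co) = 19.9401/(19.9401+8.9499) = 0.6902
z = 0.4964
Q* = 294.3111 + 0.4964 * 49.7077 = 318.9860

318.9860 units


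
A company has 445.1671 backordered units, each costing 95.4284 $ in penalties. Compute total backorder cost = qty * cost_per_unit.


Total = 445.1671 * 95.4284 = 42481.5841

42481.5841 $


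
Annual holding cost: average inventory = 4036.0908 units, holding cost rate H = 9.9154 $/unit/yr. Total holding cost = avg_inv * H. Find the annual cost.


Cost = 4036.0908 * 9.9154 = 40019.4547

40019.4547 $/yr


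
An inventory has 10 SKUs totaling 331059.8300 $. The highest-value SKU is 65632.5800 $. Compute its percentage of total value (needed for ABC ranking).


Top item = 65632.5800
Total = 331059.8300
Percentage = 65632.5800 / 331059.8300 * 100 = 19.8250

19.8250%


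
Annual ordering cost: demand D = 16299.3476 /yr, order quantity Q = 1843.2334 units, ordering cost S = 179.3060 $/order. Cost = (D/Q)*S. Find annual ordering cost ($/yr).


Number of orders = D/Q = 8.8428
Cost = 8.8428 * 179.3060 = 1585.5674

1585.5674 $/yr


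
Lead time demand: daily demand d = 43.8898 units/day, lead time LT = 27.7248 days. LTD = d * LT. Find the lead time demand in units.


LTD = 43.8898 * 27.7248 = 1216.8359

1216.8359 units


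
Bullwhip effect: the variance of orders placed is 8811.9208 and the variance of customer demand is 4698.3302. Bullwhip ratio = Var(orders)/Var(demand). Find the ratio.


BW = 8811.9208 / 4698.3302 = 1.8755

1.8755


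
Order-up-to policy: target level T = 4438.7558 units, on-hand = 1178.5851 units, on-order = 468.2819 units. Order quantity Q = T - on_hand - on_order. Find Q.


Inventory position = OH + OO = 1178.5851 + 468.2819 = 1646.8670
Q = 4438.7558 - 1646.8670 = 2791.8888

2791.8888 units


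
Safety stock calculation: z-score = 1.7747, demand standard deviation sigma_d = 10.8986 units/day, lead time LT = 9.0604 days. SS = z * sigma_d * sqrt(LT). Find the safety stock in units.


sqrt(LT) = sqrt(9.0604) = 3.0100
SS = 1.7747 * 10.8986 * 3.0100 = 58.2196

58.2196 units


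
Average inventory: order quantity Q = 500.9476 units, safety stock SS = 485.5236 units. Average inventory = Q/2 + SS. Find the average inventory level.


Q/2 = 250.4738
Avg = 250.4738 + 485.5236 = 735.9974

735.9974 units


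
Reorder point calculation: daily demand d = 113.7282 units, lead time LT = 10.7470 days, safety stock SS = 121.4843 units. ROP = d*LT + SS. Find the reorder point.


d*LT = 113.7282 * 10.7470 = 1222.2370
ROP = 1222.2370 + 121.4843 = 1343.7213

1343.7213 units


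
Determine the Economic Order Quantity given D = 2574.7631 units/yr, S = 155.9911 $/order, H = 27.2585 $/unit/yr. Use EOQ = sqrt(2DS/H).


2*D*S = 2 * 2574.7631 * 155.9911 = 803280.2564
2*D*S/H = 29468.9824
EOQ = sqrt(29468.9824) = 171.6653

171.6653 units


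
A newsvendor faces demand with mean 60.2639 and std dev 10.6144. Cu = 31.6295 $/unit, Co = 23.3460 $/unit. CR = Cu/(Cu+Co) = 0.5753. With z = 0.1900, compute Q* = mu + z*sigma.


CR = Cu/(Cu+Co) = 31.6295/(31.6295+23.3460) = 0.5753
z = 0.1900
Q* = 60.2639 + 0.1900 * 10.6144 = 62.2806

62.2806 units


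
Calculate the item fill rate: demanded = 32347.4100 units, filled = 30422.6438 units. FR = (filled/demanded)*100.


FR = 30422.6438 / 32347.4100 * 100 = 94.0497

94.0497%


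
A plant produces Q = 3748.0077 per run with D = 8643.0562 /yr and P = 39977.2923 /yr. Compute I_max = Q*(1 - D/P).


D/P = 0.2162
1 - D/P = 0.7838
I_max = 3748.0077 * 0.7838 = 2937.6917

2937.6917 units


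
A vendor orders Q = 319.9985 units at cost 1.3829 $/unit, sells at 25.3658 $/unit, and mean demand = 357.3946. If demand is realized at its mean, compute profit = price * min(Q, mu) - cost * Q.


Sales at mu = min(319.9985, 357.3946) = 319.9985
Revenue = 25.3658 * 319.9985 = 8117.0180
Total cost = 1.3829 * 319.9985 = 442.5259
Profit = 8117.0180 - 442.5259 = 7674.4920

7674.4920 $


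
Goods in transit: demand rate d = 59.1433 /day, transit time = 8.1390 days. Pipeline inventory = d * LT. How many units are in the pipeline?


Pipeline = 59.1433 * 8.1390 = 481.3673

481.3673 units


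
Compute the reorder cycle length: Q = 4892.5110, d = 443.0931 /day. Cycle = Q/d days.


Cycle = 4892.5110 / 443.0931 = 11.0417

11.0417 days


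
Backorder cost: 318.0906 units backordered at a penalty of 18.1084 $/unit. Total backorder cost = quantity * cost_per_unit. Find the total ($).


Total = 318.0906 * 18.1084 = 5760.1118

5760.1118 $


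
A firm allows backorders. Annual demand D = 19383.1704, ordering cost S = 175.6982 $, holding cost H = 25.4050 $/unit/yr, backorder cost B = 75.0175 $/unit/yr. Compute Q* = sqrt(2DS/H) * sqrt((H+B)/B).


sqrt(2DS/H) = 517.7874
sqrt((H+B)/B) = 1.1570
Q* = 517.7874 * 1.1570 = 599.0812

599.0812 units


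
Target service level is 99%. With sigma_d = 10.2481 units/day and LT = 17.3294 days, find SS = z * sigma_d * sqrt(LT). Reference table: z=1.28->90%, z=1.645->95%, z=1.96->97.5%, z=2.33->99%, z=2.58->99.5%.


From the table, SL = 99% corresponds to z = 2.33
sqrt(LT) = sqrt(17.3294) = 4.1629
SS = 2.33 * 10.2481 * 4.1629 = 99.4011

99.4011 units


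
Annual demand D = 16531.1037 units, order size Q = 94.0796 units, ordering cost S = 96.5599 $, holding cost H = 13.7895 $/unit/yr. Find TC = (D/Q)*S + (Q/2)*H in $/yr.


Ordering cost = D*S/Q = 16966.9272
Holding cost = Q*H/2 = 648.6553
TC = 16966.9272 + 648.6553 = 17615.5825

17615.5825 $/yr


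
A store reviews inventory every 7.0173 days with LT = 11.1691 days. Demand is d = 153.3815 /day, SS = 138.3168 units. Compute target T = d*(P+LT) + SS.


P + LT = 18.1864
d*(P+LT) = 153.3815 * 18.1864 = 2789.4573
T = 2789.4573 + 138.3168 = 2927.7741

2927.7741 units


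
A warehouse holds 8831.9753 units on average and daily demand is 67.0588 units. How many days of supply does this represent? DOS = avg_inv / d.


DOS = 8831.9753 / 67.0588 = 131.7049

131.7049 days


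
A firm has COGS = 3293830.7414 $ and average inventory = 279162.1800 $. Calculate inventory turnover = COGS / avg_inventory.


Turnover = 3293830.7414 / 279162.1800 = 11.7990

11.7990


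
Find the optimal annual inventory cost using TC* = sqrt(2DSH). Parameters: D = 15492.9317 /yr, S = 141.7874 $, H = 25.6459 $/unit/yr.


2*D*S*H = 112672825.5009
TC* = sqrt(112672825.5009) = 10614.7457

10614.7457 $/yr


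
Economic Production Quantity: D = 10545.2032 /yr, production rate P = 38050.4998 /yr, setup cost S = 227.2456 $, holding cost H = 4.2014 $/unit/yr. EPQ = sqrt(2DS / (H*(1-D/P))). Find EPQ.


1 - D/P = 1 - 0.2771 = 0.7229
H*(1-D/P) = 3.0370
2DS = 4792702.0566
EPQ = sqrt(1578085.1517) = 1256.2186

1256.2186 units


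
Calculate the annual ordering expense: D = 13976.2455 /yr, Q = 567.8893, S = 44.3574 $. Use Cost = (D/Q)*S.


Number of orders = D/Q = 24.6109
Cost = 24.6109 * 44.3574 = 1091.6739

1091.6739 $/yr


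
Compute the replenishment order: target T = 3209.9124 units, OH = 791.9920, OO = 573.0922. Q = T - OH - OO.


Inventory position = OH + OO = 791.9920 + 573.0922 = 1365.0842
Q = 3209.9124 - 1365.0842 = 1844.8282

1844.8282 units


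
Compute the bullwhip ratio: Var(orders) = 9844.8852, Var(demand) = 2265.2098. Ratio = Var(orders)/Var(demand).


BW = 9844.8852 / 2265.2098 = 4.3461

4.3461


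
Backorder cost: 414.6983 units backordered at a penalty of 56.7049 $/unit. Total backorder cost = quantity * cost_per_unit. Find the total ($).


Total = 414.6983 * 56.7049 = 23515.4256

23515.4256 $


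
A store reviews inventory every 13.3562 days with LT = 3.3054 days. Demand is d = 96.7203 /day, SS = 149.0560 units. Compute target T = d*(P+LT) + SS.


P + LT = 16.6616
d*(P+LT) = 96.7203 * 16.6616 = 1611.5150
T = 1611.5150 + 149.0560 = 1760.5710

1760.5710 units


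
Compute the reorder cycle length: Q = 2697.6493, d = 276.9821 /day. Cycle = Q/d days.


Cycle = 2697.6493 / 276.9821 = 9.7394

9.7394 days


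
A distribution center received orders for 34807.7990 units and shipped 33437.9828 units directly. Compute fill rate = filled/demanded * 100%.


FR = 33437.9828 / 34807.7990 * 100 = 96.0646

96.0646%


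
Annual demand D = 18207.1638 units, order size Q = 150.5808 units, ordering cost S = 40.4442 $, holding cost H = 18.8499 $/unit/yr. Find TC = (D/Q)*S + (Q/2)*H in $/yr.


Ordering cost = D*S/Q = 4890.2262
Holding cost = Q*H/2 = 1419.2165
TC = 4890.2262 + 1419.2165 = 6309.4427

6309.4427 $/yr


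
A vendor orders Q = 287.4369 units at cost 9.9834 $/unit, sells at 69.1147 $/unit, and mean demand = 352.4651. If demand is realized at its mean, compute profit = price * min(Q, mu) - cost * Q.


Sales at mu = min(287.4369, 352.4651) = 287.4369
Revenue = 69.1147 * 287.4369 = 19866.1151
Total cost = 9.9834 * 287.4369 = 2869.5975
Profit = 19866.1151 - 2869.5975 = 16996.5176

16996.5176 $


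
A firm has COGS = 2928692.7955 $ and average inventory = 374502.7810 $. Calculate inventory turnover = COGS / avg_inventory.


Turnover = 2928692.7955 / 374502.7810 = 7.8202

7.8202


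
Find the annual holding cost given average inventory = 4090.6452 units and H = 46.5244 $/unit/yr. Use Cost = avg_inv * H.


Cost = 4090.6452 * 46.5244 = 190314.8135

190314.8135 $/yr


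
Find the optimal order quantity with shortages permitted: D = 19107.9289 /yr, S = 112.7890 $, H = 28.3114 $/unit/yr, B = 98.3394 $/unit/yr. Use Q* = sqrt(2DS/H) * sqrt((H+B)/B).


sqrt(2DS/H) = 390.1885
sqrt((H+B)/B) = 1.1349
Q* = 390.1885 * 1.1349 = 442.8072

442.8072 units


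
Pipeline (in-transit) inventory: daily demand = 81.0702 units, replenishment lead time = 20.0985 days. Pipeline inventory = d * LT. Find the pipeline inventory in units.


Pipeline = 81.0702 * 20.0985 = 1629.3894

1629.3894 units


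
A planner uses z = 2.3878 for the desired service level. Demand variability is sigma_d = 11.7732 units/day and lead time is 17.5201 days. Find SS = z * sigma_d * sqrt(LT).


sqrt(LT) = sqrt(17.5201) = 4.1857
SS = 2.3878 * 11.7732 * 4.1857 = 117.6686

117.6686 units


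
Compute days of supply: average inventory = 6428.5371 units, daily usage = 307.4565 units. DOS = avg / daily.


DOS = 6428.5371 / 307.4565 = 20.9088

20.9088 days


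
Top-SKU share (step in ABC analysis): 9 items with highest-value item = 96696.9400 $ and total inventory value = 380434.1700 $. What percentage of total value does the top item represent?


Top item = 96696.9400
Total = 380434.1700
Percentage = 96696.9400 / 380434.1700 * 100 = 25.4175

25.4175%


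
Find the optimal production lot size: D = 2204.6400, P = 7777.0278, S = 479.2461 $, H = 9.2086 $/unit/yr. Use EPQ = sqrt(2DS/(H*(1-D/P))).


1 - D/P = 1 - 0.2835 = 0.7165
H*(1-D/P) = 6.5981
2DS = 2113130.2438
EPQ = sqrt(320261.6788) = 565.9167

565.9167 units


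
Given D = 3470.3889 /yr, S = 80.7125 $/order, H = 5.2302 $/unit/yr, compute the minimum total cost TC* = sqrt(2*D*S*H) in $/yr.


2*D*S*H = 2929997.4139
TC* = sqrt(2929997.4139) = 1711.7235

1711.7235 $/yr


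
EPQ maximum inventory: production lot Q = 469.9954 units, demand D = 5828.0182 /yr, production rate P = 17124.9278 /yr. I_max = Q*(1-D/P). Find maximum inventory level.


D/P = 0.3403
1 - D/P = 0.6597
I_max = 469.9954 * 0.6597 = 310.0448

310.0448 units


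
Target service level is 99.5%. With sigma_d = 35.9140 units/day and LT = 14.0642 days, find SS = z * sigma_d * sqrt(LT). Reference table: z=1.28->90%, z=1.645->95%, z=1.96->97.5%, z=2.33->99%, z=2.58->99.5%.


From the table, SL = 99.5% corresponds to z = 2.58
sqrt(LT) = sqrt(14.0642) = 3.7502
SS = 2.58 * 35.9140 * 3.7502 = 347.4890

347.4890 units


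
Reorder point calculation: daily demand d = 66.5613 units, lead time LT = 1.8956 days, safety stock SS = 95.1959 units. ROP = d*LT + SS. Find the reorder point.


d*LT = 66.5613 * 1.8956 = 126.1736
ROP = 126.1736 + 95.1959 = 221.3695

221.3695 units


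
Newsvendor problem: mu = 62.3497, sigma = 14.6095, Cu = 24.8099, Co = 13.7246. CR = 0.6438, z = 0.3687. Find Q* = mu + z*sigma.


CR = Cu/(Cu+Co) = 24.8099/(24.8099+13.7246) = 0.6438
z = 0.3687
Q* = 62.3497 + 0.3687 * 14.6095 = 67.7362

67.7362 units


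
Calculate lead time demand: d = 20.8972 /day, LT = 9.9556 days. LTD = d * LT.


LTD = 20.8972 * 9.9556 = 208.0442

208.0442 units


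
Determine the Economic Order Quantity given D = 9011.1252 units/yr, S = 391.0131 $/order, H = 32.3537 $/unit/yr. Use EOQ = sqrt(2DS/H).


2*D*S = 2 * 9011.1252 * 391.0131 = 7046935.9979
2*D*S/H = 217809.2768
EOQ = sqrt(217809.2768) = 466.7004

466.7004 units


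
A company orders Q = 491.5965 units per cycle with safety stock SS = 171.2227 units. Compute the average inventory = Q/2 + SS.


Q/2 = 245.7982
Avg = 245.7982 + 171.2227 = 417.0209

417.0209 units


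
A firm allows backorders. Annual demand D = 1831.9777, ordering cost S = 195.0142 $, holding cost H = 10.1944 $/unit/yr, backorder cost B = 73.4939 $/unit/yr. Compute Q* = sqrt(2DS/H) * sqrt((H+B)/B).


sqrt(2DS/H) = 264.7448
sqrt((H+B)/B) = 1.0671
Q* = 264.7448 * 1.0671 = 282.5102

282.5102 units


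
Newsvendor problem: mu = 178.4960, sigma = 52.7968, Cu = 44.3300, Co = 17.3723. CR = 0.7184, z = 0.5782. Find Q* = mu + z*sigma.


CR = Cu/(Cu+Co) = 44.3300/(44.3300+17.3723) = 0.7184
z = 0.5782
Q* = 178.4960 + 0.5782 * 52.7968 = 209.0231

209.0231 units


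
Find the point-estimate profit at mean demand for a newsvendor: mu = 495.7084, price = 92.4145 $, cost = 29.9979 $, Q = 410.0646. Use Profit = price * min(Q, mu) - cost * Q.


Sales at mu = min(410.0646, 495.7084) = 410.0646
Revenue = 92.4145 * 410.0646 = 37895.9150
Total cost = 29.9979 * 410.0646 = 12301.0769
Profit = 37895.9150 - 12301.0769 = 25594.8381

25594.8381 $


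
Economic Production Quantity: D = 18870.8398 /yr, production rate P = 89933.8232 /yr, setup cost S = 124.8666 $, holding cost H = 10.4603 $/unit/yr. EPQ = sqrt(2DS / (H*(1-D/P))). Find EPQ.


1 - D/P = 1 - 0.2098 = 0.7902
H*(1-D/P) = 8.2654
2DS = 4712675.2099
EPQ = sqrt(570168.1972) = 755.0948

755.0948 units


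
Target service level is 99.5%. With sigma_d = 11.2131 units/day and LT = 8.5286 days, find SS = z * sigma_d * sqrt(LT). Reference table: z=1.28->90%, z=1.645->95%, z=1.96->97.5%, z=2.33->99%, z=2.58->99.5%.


From the table, SL = 99.5% corresponds to z = 2.58
sqrt(LT) = sqrt(8.5286) = 2.9204
SS = 2.58 * 11.2131 * 2.9204 = 84.4859

84.4859 units


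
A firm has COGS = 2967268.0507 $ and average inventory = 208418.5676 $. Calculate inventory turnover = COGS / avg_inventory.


Turnover = 2967268.0507 / 208418.5676 = 14.2371

14.2371


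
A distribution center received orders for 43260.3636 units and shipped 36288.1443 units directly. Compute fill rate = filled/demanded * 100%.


FR = 36288.1443 / 43260.3636 * 100 = 83.8831

83.8831%


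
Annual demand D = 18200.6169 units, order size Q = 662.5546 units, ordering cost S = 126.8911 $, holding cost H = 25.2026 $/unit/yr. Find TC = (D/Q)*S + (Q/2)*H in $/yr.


Ordering cost = D*S/Q = 3485.7449
Holding cost = Q*H/2 = 8349.0493
TC = 3485.7449 + 8349.0493 = 11834.7942

11834.7942 $/yr


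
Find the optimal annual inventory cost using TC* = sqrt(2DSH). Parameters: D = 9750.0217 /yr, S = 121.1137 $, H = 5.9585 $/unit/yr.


2*D*S*H = 14072322.9581
TC* = sqrt(14072322.9581) = 3751.3095

3751.3095 $/yr
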